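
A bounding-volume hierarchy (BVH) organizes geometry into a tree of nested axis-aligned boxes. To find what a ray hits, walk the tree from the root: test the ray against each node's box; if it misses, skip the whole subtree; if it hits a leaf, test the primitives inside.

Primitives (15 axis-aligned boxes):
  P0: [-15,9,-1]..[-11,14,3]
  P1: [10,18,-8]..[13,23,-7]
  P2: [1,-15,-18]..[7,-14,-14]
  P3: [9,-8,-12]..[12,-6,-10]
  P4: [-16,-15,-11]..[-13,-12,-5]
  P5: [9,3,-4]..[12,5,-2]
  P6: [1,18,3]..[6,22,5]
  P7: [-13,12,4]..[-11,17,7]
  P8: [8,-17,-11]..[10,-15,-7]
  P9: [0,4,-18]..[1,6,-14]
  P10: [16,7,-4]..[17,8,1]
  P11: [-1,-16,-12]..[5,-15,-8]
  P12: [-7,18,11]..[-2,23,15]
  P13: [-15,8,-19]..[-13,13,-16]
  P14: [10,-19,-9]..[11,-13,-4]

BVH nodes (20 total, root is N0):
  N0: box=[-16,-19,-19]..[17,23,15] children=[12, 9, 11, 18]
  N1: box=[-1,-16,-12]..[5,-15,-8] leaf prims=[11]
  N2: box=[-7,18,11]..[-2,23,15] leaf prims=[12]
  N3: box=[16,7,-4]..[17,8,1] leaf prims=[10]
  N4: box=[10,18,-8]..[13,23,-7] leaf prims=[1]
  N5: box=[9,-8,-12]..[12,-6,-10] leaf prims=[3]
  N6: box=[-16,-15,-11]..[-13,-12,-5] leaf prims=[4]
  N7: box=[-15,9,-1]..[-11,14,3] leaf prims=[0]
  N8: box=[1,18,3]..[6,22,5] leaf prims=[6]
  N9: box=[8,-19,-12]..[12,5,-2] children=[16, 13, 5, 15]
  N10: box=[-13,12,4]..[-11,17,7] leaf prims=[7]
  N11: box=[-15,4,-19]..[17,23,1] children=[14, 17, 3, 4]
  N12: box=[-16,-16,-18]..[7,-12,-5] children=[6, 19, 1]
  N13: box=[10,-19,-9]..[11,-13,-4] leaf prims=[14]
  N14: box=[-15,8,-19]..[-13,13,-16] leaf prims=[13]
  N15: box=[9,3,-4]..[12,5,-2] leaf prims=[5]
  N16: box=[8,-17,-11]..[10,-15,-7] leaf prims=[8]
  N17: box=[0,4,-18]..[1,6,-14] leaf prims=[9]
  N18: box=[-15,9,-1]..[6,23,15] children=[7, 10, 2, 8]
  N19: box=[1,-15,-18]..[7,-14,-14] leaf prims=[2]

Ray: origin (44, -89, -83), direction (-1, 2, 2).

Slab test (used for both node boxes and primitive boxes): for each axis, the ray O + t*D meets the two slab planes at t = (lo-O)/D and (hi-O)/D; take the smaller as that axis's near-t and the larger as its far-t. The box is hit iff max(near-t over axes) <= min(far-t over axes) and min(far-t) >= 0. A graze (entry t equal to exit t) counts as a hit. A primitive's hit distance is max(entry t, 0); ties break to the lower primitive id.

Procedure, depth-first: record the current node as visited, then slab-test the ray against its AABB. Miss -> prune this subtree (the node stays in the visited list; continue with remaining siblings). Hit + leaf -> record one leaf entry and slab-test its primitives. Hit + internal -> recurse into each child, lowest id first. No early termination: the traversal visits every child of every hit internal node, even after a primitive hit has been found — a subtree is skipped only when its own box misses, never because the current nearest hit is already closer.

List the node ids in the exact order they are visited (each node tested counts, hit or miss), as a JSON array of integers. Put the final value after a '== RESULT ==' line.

Walk:
N0 x:[27,60] y:[35,56] z:[32,49] -> hit [35,49], descend [9, 11, 12, 18]
  N9 x:[32,36] y:[35,47] z:[71/2,81/2] -> hit [71/2,36], descend [5, 13, 15, 16]
    N5 x:[32,35] y:[81/2,83/2] z:[71/2,73/2] -> miss, prune
    N13 x:[33,34] y:[35,38] z:[37,79/2] -> miss, prune
    N15 x:[32,35] y:[46,47] z:[79/2,81/2] -> miss, prune
    N16 x:[34,36] y:[36,37] z:[36,38] -> hit [36,36] leaf, test {P8@t=36}
  N11 x:[27,59] y:[93/2,56] z:[32,42] -> miss, prune
  N12 x:[37,60] y:[73/2,77/2] z:[65/2,39] -> hit [37,77/2], descend [1, 6, 19]
    N1 x:[39,45] y:[73/2,37] z:[71/2,75/2] -> miss, prune
    N6 x:[57,60] y:[37,77/2] z:[36,39] -> miss, prune
    N19 x:[37,43] y:[37,75/2] z:[65/2,69/2] -> miss, prune
  N18 x:[38,59] y:[49,56] z:[41,49] -> hit [49,49], descend [2, 7, 8, 10]
    N2 x:[46,51] y:[107/2,56] z:[47,49] -> miss, prune
    N7 x:[55,59] y:[49,103/2] z:[41,43] -> miss, prune
    N8 x:[38,43] y:[107/2,111/2] z:[43,44] -> miss, prune
    N10 x:[55,57] y:[101/2,53] z:[87/2,45] -> miss, prune

16 AABB tests over nodes [0, 9, 5, 13, 15, 16, 11, 12, 1, 6, 19, 18, 2, 7, 8, 10]; 1 leaf entered; closest P8.

== RESULT ==
[0, 9, 5, 13, 15, 16, 11, 12, 1, 6, 19, 18, 2, 7, 8, 10]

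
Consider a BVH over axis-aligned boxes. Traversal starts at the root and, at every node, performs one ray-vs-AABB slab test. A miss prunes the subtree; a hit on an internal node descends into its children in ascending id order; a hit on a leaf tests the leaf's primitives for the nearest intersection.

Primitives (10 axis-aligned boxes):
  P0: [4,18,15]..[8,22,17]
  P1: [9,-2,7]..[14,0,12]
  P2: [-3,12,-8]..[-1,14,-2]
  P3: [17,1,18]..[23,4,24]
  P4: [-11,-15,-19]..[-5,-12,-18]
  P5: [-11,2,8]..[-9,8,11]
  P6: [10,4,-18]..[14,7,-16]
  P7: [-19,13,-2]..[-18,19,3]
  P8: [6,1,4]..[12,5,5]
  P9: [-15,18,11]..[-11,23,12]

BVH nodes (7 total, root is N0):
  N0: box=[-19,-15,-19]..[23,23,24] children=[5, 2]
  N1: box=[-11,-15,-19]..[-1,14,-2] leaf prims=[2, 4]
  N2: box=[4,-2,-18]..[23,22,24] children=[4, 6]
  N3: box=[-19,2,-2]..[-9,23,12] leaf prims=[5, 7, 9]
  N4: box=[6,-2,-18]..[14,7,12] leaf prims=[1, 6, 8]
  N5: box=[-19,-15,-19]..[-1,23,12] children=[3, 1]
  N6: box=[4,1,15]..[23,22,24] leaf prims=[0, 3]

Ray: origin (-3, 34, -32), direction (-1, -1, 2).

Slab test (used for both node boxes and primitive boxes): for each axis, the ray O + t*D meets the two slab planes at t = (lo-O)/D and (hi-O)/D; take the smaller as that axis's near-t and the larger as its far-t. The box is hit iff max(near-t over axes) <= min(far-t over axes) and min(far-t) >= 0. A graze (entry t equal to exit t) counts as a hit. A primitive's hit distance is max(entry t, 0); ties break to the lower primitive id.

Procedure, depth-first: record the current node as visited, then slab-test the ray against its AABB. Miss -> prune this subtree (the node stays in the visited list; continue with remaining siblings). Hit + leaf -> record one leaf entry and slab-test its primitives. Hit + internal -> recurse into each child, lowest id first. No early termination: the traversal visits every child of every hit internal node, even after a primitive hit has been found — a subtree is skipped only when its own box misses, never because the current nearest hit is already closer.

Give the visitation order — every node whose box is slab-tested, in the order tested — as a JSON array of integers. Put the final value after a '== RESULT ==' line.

Walk:
N0 x:[-26,16] y:[11,49] z:[13/2,28] -> hit [11,16], descend [2, 5]
  N2 x:[-26,-7] y:[12,36] z:[7,28] -> miss, prune
  N5 x:[-2,16] y:[11,49] z:[13/2,22] -> hit [11,16], descend [1, 3]
    N1 x:[-2,8] y:[20,49] z:[13/2,15] -> miss, prune
    N3 x:[6,16] y:[11,32] z:[15,22] -> hit [15,16] leaf, test {P5(miss), P7@t=15, P9(miss)}

Summary -> nodes [0, 2, 5, 1, 3]; box-tests=5; leaf-entries=1; first=P7

== RESULT ==
[0, 2, 5, 1, 3]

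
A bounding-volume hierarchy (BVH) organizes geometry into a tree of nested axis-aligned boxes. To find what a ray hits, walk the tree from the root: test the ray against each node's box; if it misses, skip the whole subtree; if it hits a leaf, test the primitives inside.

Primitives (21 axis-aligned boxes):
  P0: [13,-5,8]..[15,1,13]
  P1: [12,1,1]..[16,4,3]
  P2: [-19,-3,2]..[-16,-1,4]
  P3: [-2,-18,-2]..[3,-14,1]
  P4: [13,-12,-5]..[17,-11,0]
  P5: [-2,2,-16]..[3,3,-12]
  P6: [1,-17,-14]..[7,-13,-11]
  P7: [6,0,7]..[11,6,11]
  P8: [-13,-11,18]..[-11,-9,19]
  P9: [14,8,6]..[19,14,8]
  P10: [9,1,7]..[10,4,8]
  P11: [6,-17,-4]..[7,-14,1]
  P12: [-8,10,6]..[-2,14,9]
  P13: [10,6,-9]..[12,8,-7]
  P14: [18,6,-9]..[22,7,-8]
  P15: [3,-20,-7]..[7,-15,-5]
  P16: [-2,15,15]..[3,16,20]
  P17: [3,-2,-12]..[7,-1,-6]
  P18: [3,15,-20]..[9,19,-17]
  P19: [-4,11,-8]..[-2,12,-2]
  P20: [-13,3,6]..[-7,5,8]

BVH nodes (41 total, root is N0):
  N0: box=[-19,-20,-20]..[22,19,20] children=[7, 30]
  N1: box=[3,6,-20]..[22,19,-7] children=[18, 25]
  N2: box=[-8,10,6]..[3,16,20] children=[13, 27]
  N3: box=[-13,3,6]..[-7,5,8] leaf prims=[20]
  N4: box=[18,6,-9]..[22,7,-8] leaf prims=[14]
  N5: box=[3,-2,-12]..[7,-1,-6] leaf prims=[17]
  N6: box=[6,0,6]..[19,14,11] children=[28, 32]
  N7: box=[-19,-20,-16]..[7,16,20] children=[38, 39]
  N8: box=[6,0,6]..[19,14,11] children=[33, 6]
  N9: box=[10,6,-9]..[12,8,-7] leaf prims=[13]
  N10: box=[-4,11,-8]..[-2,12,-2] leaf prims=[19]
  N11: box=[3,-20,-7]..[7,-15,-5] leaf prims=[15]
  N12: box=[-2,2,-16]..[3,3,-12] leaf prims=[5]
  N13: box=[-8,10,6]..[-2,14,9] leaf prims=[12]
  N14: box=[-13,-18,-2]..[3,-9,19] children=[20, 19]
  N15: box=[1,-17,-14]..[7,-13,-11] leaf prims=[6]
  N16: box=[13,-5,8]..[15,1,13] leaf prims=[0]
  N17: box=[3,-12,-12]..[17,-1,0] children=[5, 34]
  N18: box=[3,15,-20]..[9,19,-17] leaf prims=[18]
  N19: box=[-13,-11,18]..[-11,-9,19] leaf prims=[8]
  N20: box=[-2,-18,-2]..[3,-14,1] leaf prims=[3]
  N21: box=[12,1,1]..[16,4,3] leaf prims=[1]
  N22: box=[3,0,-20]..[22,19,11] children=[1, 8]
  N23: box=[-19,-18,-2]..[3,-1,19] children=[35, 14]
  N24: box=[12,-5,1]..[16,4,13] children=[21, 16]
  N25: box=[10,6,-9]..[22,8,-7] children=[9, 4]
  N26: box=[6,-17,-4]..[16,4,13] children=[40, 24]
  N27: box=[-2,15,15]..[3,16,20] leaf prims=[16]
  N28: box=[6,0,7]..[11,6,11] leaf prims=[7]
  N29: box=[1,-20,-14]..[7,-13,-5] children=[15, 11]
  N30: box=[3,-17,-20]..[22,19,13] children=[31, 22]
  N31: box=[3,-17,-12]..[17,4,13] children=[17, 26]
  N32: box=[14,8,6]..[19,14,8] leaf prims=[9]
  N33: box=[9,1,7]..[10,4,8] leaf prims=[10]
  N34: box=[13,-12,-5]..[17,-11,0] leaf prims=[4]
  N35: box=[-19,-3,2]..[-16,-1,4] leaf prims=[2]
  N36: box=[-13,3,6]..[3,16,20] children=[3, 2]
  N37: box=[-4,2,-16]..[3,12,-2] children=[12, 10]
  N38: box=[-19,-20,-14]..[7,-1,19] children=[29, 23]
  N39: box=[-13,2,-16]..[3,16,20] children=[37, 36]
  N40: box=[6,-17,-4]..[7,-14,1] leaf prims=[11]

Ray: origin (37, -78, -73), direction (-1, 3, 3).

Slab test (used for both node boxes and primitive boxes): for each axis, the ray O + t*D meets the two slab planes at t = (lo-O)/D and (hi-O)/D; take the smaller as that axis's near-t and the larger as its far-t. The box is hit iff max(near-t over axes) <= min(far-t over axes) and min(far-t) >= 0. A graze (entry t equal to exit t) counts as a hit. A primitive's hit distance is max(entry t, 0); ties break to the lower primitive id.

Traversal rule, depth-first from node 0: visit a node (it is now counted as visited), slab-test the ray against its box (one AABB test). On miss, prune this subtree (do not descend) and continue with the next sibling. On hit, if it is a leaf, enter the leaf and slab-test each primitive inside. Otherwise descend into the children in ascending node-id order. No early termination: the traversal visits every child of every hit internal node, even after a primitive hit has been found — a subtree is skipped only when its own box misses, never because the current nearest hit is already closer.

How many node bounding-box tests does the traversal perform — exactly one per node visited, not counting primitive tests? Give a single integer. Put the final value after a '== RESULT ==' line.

Traverse from the root:
N0 x:[15,56] y:[58/3,97/3] z:[53/3,31] -> hit [58/3,31], descend [7, 30]
  N7 x:[30,56] y:[58/3,94/3] z:[19,31] -> hit [30,31], descend [38, 39]
    N38 x:[30,56] y:[58/3,77/3] z:[59/3,92/3] -> miss, prune
    N39 x:[34,50] y:[80/3,94/3] z:[19,31] -> miss, prune
  N30 x:[15,34] y:[61/3,97/3] z:[53/3,86/3] -> hit [61/3,86/3], descend [22, 31]
    N22 x:[15,34] y:[26,97/3] z:[53/3,28] -> hit [26,28], descend [1, 8]
      N1 x:[15,34] y:[28,97/3] z:[53/3,22] -> miss, prune
      N8 x:[18,31] y:[26,92/3] z:[79/3,28] -> hit [79/3,28], descend [6, 33]
        N6 x:[18,31] y:[26,92/3] z:[79/3,28] -> hit [79/3,28], descend [28, 32]
          N28 x:[26,31] y:[26,28] z:[80/3,28] -> hit [80/3,28] leaf, test {P7@t=80/3}
          N32 x:[18,23] y:[86/3,92/3] z:[79/3,27] -> miss, prune
        N33 x:[27,28] y:[79/3,82/3] z:[80/3,27] -> hit [27,27] leaf, test {P10@t=27}
    N31 x:[20,34] y:[61/3,82/3] z:[61/3,86/3] -> hit [61/3,82/3], descend [17, 26]
      N17 x:[20,34] y:[22,77/3] z:[61/3,73/3] -> hit [22,73/3], descend [5, 34]
        N5 x:[30,34] y:[76/3,77/3] z:[61/3,67/3] -> miss, prune
        N34 x:[20,24] y:[22,67/3] z:[68/3,73/3] -> miss, prune
      N26 x:[21,31] y:[61/3,82/3] z:[23,86/3] -> hit [23,82/3], descend [24, 40]
        N24 x:[21,25] y:[73/3,82/3] z:[74/3,86/3] -> hit [74/3,25], descend [16, 21]
          N16 x:[22,24] y:[73/3,79/3] z:[27,86/3] -> miss, prune
          N21 x:[21,25] y:[79/3,82/3] z:[74/3,76/3] -> miss, prune
        N40 x:[30,31] y:[61/3,64/3] z:[23,74/3] -> miss, prune

21 AABB tests over nodes [0, 7, 38, 39, 30, 22, 1, 8, 6, 28, 32, 33, 31, 17, 5, 34, 26, 24, 16, 21, 40]; 2 leaves entered; closest P7.

== RESULT ==
21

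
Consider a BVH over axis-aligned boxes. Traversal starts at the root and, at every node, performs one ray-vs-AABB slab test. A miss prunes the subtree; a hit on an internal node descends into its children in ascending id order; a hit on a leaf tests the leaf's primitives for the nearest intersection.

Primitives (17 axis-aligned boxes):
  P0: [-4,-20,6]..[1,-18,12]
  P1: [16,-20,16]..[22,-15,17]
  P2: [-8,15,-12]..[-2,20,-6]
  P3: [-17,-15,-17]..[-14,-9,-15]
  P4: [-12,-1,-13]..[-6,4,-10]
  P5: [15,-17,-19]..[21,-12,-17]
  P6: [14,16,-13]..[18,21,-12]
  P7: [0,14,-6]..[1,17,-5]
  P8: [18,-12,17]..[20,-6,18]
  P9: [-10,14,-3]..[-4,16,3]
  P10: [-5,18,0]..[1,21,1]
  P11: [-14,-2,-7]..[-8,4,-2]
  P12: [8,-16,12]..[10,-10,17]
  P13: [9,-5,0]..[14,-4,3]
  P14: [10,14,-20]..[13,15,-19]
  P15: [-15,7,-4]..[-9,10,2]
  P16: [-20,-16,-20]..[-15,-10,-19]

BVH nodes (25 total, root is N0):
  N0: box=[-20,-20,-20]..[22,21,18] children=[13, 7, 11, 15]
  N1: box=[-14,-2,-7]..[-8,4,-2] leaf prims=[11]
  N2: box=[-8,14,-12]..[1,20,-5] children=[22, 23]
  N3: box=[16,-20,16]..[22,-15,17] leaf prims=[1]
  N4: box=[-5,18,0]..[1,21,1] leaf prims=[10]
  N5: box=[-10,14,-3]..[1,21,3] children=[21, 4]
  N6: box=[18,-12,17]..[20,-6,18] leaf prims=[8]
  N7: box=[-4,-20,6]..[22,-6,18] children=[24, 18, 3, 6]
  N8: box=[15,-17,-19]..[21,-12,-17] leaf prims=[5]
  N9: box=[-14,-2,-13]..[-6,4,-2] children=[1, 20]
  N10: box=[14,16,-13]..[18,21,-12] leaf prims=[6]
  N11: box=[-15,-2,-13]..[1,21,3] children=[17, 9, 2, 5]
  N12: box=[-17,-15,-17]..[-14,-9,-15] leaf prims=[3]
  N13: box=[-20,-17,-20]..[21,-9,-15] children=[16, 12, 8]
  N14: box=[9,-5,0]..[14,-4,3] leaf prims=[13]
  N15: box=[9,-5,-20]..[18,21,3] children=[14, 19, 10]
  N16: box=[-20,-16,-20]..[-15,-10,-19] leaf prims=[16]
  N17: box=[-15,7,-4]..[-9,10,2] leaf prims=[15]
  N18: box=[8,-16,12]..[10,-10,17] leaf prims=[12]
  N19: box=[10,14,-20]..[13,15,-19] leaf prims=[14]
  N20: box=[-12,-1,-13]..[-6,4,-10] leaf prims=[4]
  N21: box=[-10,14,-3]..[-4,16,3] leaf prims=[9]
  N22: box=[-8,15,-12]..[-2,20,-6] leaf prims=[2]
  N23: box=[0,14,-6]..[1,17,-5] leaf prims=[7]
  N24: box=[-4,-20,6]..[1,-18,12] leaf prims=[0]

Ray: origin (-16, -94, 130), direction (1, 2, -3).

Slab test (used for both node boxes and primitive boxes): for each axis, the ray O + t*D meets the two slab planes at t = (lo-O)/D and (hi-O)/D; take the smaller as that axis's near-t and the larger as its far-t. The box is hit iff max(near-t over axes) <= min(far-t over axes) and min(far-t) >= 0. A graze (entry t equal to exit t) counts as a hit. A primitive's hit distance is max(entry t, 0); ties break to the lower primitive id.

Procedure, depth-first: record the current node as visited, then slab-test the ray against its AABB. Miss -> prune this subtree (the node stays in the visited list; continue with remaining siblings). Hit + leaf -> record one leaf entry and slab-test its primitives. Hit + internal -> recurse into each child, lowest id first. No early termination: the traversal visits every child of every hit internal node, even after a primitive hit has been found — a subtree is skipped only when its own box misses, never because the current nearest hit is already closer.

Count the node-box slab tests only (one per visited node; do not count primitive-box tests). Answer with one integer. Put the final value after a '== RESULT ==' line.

Trace the traversal:
N0 x:[-4,38] y:[37,115/2] z:[112/3,50] -> hit [112/3,38], descend [7, 11, 13, 15]
  N7 x:[12,38] y:[37,44] z:[112/3,124/3] -> hit [112/3,38], descend [3, 6, 18, 24]
    N3 x:[32,38] y:[37,79/2] z:[113/3,38] -> hit [113/3,38] leaf, test {P1@t=113/3}
    N6 x:[34,36] y:[41,44] z:[112/3,113/3] -> miss, prune
    N18 x:[24,26] y:[39,42] z:[113/3,118/3] -> miss, prune
    N24 x:[12,17] y:[37,38] z:[118/3,124/3] -> miss, prune
  N11 x:[1,17] y:[46,115/2] z:[127/3,143/3] -> miss, prune
  N13 x:[-4,37] y:[77/2,85/2] z:[145/3,50] -> miss, prune
  N15 x:[25,34] y:[89/2,115/2] z:[127/3,50] -> miss, prune

Summary -> nodes [0, 7, 3, 6, 18, 24, 11, 13, 15]; box-tests=9; leaf-entries=1; first=P1

== RESULT ==
9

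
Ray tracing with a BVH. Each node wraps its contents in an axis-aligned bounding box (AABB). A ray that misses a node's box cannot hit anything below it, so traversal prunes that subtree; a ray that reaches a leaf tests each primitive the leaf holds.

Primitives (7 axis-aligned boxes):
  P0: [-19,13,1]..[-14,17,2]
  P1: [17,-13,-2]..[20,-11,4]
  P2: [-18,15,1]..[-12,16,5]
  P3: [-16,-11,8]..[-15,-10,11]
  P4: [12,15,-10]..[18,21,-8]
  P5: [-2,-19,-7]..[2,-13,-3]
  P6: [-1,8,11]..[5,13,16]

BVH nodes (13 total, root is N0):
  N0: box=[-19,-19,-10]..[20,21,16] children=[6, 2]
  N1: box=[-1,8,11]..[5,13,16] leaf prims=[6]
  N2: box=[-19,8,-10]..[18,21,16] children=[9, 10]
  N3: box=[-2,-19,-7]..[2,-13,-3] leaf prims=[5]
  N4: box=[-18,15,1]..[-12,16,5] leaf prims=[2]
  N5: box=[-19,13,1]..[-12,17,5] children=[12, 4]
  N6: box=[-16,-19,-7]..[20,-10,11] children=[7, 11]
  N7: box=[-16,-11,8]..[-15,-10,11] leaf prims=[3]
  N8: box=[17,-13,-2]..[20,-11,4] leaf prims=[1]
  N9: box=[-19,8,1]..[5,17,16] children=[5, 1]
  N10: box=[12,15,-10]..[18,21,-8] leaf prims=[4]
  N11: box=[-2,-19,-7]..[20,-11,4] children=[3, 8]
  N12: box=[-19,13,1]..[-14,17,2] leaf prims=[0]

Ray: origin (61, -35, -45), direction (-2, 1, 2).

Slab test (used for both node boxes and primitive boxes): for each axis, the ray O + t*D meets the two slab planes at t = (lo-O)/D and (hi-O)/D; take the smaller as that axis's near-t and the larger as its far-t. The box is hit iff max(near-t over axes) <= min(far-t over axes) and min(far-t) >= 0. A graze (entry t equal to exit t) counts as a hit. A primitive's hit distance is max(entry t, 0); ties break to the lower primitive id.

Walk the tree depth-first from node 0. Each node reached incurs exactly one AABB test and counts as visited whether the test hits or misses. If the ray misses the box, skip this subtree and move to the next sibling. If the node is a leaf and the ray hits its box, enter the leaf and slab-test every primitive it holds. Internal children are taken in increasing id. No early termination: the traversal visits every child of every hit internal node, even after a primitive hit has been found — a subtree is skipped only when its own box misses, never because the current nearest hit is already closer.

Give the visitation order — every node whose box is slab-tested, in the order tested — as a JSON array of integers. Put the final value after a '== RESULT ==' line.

Trace the traversal:
N0 x:[41/2,40] y:[16,56] z:[35/2,61/2] -> hit [41/2,61/2], descend [2, 6]
  N2 x:[43/2,40] y:[43,56] z:[35/2,61/2] -> miss, prune
  N6 x:[41/2,77/2] y:[16,25] z:[19,28] -> hit [41/2,25], descend [7, 11]
    N7 x:[38,77/2] y:[24,25] z:[53/2,28] -> miss, prune
    N11 x:[41/2,63/2] y:[16,24] z:[19,49/2] -> hit [41/2,24], descend [3, 8]
      N3 x:[59/2,63/2] y:[16,22] z:[19,21] -> miss, prune
      N8 x:[41/2,22] y:[22,24] z:[43/2,49/2] -> hit [22,22] leaf, test {P1@t=22}

Summary -> nodes [0, 2, 6, 7, 11, 3, 8]; box-tests=7; leaf-entries=1; first=P1

== RESULT ==
[0, 2, 6, 7, 11, 3, 8]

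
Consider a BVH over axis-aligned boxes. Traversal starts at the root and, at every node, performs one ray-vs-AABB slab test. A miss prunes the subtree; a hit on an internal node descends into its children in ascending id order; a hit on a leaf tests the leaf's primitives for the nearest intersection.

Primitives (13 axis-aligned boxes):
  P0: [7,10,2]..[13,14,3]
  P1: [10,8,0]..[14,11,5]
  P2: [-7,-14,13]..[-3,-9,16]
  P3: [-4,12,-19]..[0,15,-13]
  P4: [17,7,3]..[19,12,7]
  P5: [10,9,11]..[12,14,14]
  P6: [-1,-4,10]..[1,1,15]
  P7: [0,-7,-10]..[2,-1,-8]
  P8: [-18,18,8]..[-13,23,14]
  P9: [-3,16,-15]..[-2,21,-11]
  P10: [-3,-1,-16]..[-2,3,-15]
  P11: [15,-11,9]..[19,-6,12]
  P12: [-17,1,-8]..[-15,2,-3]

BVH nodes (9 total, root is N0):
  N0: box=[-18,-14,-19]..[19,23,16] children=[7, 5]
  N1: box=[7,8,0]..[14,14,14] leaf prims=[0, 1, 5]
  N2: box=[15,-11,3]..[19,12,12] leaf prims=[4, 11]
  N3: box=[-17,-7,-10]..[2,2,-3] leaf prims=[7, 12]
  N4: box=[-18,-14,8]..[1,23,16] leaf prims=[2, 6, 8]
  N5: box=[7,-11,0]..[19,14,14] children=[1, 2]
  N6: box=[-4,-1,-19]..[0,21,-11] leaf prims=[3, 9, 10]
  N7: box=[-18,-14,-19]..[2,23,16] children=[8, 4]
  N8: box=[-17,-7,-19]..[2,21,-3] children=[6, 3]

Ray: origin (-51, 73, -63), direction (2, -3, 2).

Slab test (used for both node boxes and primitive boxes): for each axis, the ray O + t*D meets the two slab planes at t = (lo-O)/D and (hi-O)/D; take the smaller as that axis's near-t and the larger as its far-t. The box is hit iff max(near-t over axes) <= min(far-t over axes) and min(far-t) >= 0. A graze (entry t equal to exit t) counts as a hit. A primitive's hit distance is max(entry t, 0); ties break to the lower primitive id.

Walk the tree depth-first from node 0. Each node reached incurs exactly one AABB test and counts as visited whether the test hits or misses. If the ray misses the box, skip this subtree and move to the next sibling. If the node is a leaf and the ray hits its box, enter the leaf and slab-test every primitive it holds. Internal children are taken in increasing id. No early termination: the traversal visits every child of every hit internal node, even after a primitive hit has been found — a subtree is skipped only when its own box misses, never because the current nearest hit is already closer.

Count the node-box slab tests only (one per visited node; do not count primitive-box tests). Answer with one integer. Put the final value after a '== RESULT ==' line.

Trace the traversal:
N0 x:[33/2,35] y:[50/3,29] z:[22,79/2] -> hit [22,29], descend [5, 7]
  N5 x:[29,35] y:[59/3,28] z:[63/2,77/2] -> miss, prune
  N7 x:[33/2,53/2] y:[50/3,29] z:[22,79/2] -> hit [22,53/2], descend [4, 8]
    N4 x:[33/2,26] y:[50/3,29] z:[71/2,79/2] -> miss, prune
    N8 x:[17,53/2] y:[52/3,80/3] z:[22,30] -> hit [22,53/2], descend [3, 6]
      N3 x:[17,53/2] y:[71/3,80/3] z:[53/2,30] -> hit [53/2,53/2] leaf, test {P7@t=53/2, P12(miss)}
      N6 x:[47/2,51/2] y:[52/3,74/3] z:[22,26] -> hit [47/2,74/3] leaf, test {P3(miss), P9(miss), P10@t=24}

7 AABB tests over nodes [0, 5, 7, 4, 8, 3, 6]; 2 leaves entered; closest P10.

== RESULT ==
7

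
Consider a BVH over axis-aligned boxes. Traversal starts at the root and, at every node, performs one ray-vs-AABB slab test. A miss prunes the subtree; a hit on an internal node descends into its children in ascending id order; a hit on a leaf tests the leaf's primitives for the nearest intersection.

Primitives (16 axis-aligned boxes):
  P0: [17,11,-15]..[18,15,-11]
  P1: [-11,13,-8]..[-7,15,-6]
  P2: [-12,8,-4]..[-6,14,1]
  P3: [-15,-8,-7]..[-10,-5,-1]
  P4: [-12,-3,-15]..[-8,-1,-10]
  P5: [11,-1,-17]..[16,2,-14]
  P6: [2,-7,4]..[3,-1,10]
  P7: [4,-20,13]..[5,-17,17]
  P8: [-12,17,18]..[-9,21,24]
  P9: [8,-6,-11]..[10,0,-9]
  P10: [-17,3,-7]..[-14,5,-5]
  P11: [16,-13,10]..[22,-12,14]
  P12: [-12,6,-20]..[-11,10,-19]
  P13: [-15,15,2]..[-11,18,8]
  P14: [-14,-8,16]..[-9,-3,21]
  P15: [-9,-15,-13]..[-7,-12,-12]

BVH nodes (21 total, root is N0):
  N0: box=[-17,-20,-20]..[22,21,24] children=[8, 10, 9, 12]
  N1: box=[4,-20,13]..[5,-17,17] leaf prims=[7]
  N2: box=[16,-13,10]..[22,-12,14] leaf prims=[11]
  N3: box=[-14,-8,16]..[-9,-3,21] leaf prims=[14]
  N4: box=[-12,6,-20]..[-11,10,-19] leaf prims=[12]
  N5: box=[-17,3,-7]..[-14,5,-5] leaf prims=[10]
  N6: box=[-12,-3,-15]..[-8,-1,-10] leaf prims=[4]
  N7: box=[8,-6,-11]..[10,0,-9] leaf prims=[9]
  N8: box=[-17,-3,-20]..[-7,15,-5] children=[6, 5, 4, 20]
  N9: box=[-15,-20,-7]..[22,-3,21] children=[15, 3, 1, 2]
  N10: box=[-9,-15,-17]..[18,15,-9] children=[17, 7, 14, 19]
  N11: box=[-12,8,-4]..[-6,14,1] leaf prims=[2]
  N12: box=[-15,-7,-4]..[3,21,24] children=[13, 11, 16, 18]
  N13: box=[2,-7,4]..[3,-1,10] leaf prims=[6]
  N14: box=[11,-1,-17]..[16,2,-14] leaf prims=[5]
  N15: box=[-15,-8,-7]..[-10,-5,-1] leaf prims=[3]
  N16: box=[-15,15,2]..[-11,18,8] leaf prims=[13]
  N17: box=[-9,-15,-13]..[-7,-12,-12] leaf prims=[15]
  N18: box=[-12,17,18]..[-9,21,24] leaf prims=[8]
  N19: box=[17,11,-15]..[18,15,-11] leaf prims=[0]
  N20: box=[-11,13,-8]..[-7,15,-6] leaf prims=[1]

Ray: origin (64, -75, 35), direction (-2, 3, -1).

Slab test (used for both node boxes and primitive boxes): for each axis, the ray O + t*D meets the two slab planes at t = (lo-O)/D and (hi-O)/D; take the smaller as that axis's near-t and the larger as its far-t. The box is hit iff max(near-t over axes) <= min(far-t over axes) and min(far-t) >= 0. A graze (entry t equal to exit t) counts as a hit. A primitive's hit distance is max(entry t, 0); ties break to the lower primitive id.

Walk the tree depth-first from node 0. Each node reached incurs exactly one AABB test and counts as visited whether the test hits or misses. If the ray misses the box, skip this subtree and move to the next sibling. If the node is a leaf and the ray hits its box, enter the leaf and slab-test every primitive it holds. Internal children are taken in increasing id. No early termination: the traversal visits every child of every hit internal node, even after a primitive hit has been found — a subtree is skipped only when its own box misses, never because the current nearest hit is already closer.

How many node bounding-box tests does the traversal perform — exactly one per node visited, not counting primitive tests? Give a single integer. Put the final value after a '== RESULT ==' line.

Walk:
N0 x:[21,81/2] y:[55/3,32] z:[11,55] -> hit [21,32], descend [8, 9, 10, 12]
  N8 x:[71/2,81/2] y:[24,30] z:[40,55] -> miss, prune
  N9 x:[21,79/2] y:[55/3,24] z:[14,42] -> hit [21,24], descend [1, 2, 3, 15]
    N1 x:[59/2,30] y:[55/3,58/3] z:[18,22] -> miss, prune
    N2 x:[21,24] y:[62/3,21] z:[21,25] -> hit [21,21] leaf, test {P11@t=21}
    N3 x:[73/2,39] y:[67/3,24] z:[14,19] -> miss, prune
    N15 x:[37,79/2] y:[67/3,70/3] z:[36,42] -> miss, prune
  N10 x:[23,73/2] y:[20,30] z:[44,52] -> miss, prune
  N12 x:[61/2,79/2] y:[68/3,32] z:[11,39] -> hit [61/2,32], descend [11, 13, 16, 18]
    N11 x:[35,38] y:[83/3,89/3] z:[34,39] -> miss, prune
    N13 x:[61/2,31] y:[68/3,74/3] z:[25,31] -> miss, prune
    N16 x:[75/2,79/2] y:[30,31] z:[27,33] -> miss, prune
    N18 x:[73/2,38] y:[92/3,32] z:[11,17] -> miss, prune

13 AABB tests over nodes [0, 8, 9, 1, 2, 3, 15, 10, 12, 11, 13, 16, 18]; 1 leaf entered; closest P11.

== RESULT ==
13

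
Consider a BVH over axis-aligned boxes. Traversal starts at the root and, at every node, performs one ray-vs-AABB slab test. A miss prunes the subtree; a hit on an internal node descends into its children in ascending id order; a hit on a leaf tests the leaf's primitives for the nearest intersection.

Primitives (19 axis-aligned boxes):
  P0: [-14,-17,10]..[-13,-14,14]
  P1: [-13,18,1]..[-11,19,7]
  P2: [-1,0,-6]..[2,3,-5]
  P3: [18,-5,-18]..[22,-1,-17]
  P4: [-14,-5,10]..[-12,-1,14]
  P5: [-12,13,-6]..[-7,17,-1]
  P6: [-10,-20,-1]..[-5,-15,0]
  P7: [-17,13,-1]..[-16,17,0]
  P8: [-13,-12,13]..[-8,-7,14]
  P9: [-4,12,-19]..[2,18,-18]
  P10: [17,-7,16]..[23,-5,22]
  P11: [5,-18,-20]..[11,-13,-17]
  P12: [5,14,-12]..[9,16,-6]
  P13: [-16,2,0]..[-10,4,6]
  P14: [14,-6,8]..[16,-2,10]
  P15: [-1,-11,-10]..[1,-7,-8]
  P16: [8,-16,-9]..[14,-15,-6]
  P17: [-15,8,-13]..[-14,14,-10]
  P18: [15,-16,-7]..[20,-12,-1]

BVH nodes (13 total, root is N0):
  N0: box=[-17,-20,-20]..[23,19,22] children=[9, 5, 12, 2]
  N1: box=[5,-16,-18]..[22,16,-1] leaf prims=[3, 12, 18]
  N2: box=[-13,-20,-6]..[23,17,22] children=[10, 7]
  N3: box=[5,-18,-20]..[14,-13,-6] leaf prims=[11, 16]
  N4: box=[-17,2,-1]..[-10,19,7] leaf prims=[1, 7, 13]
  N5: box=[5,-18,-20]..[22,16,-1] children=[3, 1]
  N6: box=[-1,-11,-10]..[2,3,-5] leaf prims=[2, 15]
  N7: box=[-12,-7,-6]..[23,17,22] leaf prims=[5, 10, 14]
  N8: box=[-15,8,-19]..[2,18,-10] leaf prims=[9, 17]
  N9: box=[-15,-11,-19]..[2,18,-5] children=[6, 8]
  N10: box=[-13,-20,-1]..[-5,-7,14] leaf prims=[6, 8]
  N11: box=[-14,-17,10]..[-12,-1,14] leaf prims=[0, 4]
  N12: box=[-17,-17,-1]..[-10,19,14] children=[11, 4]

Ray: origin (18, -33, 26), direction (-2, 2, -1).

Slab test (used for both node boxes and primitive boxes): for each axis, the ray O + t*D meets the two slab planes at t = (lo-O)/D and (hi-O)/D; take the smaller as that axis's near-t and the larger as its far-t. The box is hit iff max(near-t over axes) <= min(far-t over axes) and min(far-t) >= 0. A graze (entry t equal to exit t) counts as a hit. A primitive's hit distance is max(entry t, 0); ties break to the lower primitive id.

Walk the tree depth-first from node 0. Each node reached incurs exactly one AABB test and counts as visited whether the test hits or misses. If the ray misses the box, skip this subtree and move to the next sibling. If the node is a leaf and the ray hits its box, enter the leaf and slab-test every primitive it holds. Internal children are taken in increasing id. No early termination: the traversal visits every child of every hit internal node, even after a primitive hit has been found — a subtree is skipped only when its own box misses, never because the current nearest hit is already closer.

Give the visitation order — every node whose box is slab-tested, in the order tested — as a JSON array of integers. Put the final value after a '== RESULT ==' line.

Trace the traversal:
N0 x:[-5/2,35/2] y:[13/2,26] z:[4,46] -> hit [13/2,35/2], descend [2, 5, 9, 12]
  N2 x:[-5/2,31/2] y:[13/2,25] z:[4,32] -> hit [13/2,31/2], descend [7, 10]
    N7 x:[-5/2,15] y:[13,25] z:[4,32] -> hit [13,15] leaf, test {P5(miss), P10(miss), P14(miss)}
    N10 x:[23/2,31/2] y:[13/2,13] z:[12,27] -> hit [12,13] leaf, test {P6(miss), P8@t=13}
  N5 x:[-2,13/2] y:[15/2,49/2] z:[27,46] -> miss, prune
  N9 x:[8,33/2] y:[11,51/2] z:[31,45] -> miss, prune
  N12 x:[14,35/2] y:[8,26] z:[12,27] -> hit [14,35/2], descend [4, 11]
    N4 x:[14,35/2] y:[35/2,26] z:[19,27] -> miss, prune
    N11 x:[15,16] y:[8,16] z:[12,16] -> hit [15,16] leaf, test {P0(miss), P4@t=15}

9 AABB tests over nodes [0, 2, 7, 10, 5, 9, 12, 4, 11]; 3 leaves entered; closest P8.

== RESULT ==
[0, 2, 7, 10, 5, 9, 12, 4, 11]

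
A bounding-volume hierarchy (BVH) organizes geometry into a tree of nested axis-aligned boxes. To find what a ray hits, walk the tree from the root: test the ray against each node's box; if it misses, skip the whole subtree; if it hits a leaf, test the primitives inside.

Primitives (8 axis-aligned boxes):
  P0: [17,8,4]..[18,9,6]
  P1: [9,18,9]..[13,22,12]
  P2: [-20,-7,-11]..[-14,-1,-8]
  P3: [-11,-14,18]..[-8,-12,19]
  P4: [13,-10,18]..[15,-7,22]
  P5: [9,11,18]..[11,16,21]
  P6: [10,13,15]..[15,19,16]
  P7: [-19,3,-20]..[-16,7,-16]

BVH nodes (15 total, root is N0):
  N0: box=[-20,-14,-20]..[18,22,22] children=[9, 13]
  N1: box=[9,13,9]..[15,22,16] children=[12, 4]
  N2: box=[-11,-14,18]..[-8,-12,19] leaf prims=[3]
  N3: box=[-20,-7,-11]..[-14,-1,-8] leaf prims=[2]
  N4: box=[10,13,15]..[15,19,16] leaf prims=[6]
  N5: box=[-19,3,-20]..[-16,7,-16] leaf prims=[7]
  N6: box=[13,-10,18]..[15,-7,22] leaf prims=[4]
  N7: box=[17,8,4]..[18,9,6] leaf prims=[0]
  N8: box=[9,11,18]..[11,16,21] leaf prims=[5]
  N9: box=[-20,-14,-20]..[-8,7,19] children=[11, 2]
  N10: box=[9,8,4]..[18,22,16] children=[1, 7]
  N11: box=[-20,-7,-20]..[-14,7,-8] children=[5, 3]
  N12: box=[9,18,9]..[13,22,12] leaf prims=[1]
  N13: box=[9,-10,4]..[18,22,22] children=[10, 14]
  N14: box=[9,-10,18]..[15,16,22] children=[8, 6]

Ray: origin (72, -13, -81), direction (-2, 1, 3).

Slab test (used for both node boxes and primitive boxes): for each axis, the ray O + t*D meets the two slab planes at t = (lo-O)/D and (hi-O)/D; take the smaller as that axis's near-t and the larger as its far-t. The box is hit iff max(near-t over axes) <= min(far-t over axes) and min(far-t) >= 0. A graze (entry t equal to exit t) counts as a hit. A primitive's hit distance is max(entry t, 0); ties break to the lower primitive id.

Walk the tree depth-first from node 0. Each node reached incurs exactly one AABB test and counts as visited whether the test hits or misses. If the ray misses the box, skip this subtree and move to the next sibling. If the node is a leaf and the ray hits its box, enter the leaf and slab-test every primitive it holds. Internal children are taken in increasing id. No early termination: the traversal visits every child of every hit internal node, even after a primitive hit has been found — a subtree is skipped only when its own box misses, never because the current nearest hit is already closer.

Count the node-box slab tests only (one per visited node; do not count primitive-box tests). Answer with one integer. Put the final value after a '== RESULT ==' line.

Walk:
N0 x:[27,46] y:[-1,35] z:[61/3,103/3] -> hit [27,103/3], descend [9, 13]
  N9 x:[40,46] y:[-1,20] z:[61/3,100/3] -> miss, prune
  N13 x:[27,63/2] y:[3,35] z:[85/3,103/3] -> hit [85/3,63/2], descend [10, 14]
    N10 x:[27,63/2] y:[21,35] z:[85/3,97/3] -> hit [85/3,63/2], descend [1, 7]
      N1 x:[57/2,63/2] y:[26,35] z:[30,97/3] -> hit [30,63/2], descend [4, 12]
        N4 x:[57/2,31] y:[26,32] z:[32,97/3] -> miss, prune
        N12 x:[59/2,63/2] y:[31,35] z:[30,31] -> hit [31,31] leaf, test {P1@t=31}
      N7 x:[27,55/2] y:[21,22] z:[85/3,29] -> miss, prune
    N14 x:[57/2,63/2] y:[3,29] z:[33,103/3] -> miss, prune

9 AABB tests over nodes [0, 9, 13, 10, 1, 4, 12, 7, 14]; 1 leaf entered; closest P1.

== RESULT ==
9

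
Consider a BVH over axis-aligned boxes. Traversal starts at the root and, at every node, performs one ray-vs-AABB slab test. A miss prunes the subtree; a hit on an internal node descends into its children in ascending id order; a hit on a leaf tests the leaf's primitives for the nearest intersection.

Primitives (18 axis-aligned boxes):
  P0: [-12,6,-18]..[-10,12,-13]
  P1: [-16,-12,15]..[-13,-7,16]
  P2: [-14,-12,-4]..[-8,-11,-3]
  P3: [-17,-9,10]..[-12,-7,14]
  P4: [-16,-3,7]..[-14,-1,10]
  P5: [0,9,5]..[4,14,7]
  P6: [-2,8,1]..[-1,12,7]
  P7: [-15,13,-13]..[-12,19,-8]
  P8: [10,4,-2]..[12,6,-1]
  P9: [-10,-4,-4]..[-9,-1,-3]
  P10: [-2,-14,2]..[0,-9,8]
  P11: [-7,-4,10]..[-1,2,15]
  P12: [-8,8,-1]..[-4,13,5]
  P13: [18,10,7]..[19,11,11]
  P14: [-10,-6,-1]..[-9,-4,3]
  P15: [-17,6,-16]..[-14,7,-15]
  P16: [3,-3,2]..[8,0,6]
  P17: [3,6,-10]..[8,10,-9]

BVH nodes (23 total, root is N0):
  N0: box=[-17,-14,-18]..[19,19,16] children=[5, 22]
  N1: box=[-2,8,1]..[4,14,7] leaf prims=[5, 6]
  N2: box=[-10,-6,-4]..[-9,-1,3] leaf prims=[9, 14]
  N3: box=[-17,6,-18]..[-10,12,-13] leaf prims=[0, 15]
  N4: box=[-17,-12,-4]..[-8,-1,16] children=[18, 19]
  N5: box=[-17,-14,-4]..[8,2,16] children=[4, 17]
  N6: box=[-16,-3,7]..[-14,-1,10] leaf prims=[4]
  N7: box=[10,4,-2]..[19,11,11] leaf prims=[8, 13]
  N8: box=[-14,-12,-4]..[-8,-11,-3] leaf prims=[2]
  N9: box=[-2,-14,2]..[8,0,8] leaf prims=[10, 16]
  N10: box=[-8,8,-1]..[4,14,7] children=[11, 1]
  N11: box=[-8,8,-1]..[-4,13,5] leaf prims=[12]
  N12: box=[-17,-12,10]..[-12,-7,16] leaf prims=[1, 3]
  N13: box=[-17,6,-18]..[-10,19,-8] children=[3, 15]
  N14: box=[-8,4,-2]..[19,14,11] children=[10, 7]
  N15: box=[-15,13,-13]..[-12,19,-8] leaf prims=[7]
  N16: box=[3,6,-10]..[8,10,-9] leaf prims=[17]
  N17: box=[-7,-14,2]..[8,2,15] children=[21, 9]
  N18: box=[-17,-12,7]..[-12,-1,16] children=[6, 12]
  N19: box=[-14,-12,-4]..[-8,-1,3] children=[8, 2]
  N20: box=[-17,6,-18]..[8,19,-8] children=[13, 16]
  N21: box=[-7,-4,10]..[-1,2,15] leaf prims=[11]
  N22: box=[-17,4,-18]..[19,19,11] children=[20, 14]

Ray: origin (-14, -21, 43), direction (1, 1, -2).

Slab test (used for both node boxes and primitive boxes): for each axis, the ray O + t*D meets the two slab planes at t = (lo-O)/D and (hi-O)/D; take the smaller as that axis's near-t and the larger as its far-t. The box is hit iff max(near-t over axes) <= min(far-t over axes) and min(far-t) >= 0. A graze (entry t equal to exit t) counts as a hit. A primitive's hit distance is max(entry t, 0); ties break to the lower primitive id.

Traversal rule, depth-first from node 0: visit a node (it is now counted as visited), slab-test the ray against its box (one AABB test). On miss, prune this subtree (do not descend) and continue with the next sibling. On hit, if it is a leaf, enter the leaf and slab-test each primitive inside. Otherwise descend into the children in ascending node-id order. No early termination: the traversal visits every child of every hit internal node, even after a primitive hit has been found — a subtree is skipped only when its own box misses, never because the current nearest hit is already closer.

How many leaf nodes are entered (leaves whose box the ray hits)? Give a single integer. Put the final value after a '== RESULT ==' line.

Traverse from the root:
N0 x:[-3,33] y:[7,40] z:[27/2,61/2] -> hit [27/2,61/2], descend [5, 22]
  N5 x:[-3,22] y:[7,23] z:[27/2,47/2] -> hit [27/2,22], descend [4, 17]
    N4 x:[-3,6] y:[9,20] z:[27/2,47/2] -> miss, prune
    N17 x:[7,22] y:[7,23] z:[14,41/2] -> hit [14,41/2], descend [9, 21]
      N9 x:[12,22] y:[7,21] z:[35/2,41/2] -> hit [35/2,41/2] leaf, test {P10(miss), P16@t=37/2}
      N21 x:[7,13] y:[17,23] z:[14,33/2] -> miss, prune
  N22 x:[-3,33] y:[25,40] z:[16,61/2] -> hit [25,61/2], descend [14, 20]
    N14 x:[6,33] y:[25,35] z:[16,45/2] -> miss, prune
    N20 x:[-3,22] y:[27,40] z:[51/2,61/2] -> miss, prune

Visited [0, 5, 4, 17, 9, 21, 22, 14, 20]. Tests: 9 box, 1 leaf. Nearest: P16.

== RESULT ==
1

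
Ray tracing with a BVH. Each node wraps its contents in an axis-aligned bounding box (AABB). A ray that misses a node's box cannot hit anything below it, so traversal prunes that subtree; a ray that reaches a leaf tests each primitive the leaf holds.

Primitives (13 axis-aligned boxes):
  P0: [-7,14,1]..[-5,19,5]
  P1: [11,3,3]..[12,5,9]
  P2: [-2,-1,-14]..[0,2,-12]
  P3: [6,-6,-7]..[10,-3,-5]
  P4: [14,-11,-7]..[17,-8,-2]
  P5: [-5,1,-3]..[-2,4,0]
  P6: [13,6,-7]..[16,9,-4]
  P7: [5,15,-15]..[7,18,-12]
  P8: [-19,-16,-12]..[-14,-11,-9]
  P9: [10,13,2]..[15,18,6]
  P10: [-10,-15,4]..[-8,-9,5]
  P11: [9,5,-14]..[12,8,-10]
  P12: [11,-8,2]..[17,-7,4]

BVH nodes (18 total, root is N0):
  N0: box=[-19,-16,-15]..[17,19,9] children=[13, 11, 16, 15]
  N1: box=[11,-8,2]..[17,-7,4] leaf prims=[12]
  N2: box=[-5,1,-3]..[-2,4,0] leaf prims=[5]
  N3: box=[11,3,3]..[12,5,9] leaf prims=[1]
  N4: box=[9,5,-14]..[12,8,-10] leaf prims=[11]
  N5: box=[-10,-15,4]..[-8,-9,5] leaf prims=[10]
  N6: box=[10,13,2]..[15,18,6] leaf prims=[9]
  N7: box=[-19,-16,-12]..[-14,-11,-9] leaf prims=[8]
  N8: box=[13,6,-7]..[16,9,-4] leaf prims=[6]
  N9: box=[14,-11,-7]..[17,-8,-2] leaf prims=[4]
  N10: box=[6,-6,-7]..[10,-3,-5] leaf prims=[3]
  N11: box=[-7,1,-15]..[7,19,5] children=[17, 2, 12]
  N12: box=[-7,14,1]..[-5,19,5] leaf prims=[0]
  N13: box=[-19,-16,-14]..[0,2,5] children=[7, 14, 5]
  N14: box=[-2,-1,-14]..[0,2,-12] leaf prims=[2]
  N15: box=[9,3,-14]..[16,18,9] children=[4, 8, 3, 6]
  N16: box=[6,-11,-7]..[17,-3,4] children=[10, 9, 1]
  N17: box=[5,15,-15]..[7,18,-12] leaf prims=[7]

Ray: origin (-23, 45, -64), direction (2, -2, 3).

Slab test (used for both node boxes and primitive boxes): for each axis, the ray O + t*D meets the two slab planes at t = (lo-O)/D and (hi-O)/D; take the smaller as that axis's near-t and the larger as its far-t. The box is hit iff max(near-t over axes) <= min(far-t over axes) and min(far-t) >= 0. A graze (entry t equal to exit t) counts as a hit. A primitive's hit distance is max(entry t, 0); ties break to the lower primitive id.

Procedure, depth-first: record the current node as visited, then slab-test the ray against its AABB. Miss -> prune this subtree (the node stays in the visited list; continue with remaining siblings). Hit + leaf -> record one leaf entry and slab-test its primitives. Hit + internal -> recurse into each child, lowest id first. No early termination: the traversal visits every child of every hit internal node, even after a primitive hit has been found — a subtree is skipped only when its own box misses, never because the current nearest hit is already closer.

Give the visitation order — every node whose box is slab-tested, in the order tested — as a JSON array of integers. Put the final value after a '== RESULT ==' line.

Traverse from the root:
N0 x:[2,20] y:[13,61/2] z:[49/3,73/3] -> hit [49/3,20], descend [11, 13, 15, 16]
  N11 x:[8,15] y:[13,22] z:[49/3,23] -> miss, prune
  N13 x:[2,23/2] y:[43/2,61/2] z:[50/3,23] -> miss, prune
  N15 x:[16,39/2] y:[27/2,21] z:[50/3,73/3] -> hit [50/3,39/2], descend [3, 4, 6, 8]
    N3 x:[17,35/2] y:[20,21] z:[67/3,73/3] -> miss, prune
    N4 x:[16,35/2] y:[37/2,20] z:[50/3,18] -> miss, prune
    N6 x:[33/2,19] y:[27/2,16] z:[22,70/3] -> miss, prune
    N8 x:[18,39/2] y:[18,39/2] z:[19,20] -> hit [19,39/2] leaf, test {P6@t=19}
  N16 x:[29/2,20] y:[24,28] z:[19,68/3] -> miss, prune

Visited [0, 11, 13, 15, 3, 4, 6, 8, 16]. Tests: 9 box, 1 leaf. Nearest: P6.

== RESULT ==
[0, 11, 13, 15, 3, 4, 6, 8, 16]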